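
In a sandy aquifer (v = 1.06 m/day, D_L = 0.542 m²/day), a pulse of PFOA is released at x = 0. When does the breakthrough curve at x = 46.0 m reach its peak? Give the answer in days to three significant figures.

42.9 days

For the 1D instantaneous-source solution, setting ∂C/∂t = 0 at fixed x gives v²t² + 2Dt − x² = 0, so t = (√(D² + v²x²) − D)/v².
√(D² + v²x²) = √(0.542² + 1.06² × 46.0²) = 48.76; v² = 1.1236.
t = (48.76 − 0.542)/1.1236 = 42.9 days (vs. the pure-advection estimate x/v = 43.4 d).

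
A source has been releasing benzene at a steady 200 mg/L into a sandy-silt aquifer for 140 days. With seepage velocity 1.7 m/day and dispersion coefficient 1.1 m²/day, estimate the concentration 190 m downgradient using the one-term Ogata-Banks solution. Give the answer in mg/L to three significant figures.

199 mg/L

For a continuous step input, C/C₀ ≈ ½·erfc((x−vt)/(2√(Dt))).
vt = 1.7 × 140 = 238 m and 2√(Dt) = 2√(1.1 × 140) = 24.82 m.
Argument (x−vt)/(2√(Dt)) = (190 − 238)/24.82 = -1.934; ½·erfc(-1.934) = 0.9969.
C = 200 × 0.9969 = 199 mg/L.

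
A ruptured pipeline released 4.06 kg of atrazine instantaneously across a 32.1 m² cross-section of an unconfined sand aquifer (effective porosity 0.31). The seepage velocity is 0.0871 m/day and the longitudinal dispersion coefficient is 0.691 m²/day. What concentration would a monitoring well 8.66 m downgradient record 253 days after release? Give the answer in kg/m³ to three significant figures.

For an instantaneous plane source, C(x,t) = M/(n_e·A·√(4πDt)) · exp(−(x−vt)²/(4Dt)), with n_e·A the pore (flow) area.
Plume center vt = 0.0871 × 253 = 22.0363 m, so the well at 8.66 m is 13.3763 m upgradient of the peak.
√(4πDt) = 46.87 m, giving peak height M/(n_e·A·√(4πDt)) = 4.06/(0.31 × 32.1 × 46.87) = 0.008705 kg/m³.
(x−vt)²/(4Dt) = (-13.3763)²/(4 × 0.691 × 253) = 0.2559; exp(−0.2559) = 0.7742.
C = 0.008705 × 0.7742 = 0.00674 kg/m³.

0.00674 kg/m³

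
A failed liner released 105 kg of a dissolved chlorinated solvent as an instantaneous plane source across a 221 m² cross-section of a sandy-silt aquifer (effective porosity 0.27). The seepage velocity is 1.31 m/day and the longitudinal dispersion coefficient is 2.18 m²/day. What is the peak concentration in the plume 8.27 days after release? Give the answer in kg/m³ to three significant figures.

The peak of an instantaneous 1D plume sits at x = vt; there the Gaussian factor is 1 and C_max = M/(n_e·A·√(4πDt)), where n_e·A is the pore area the mass is dissolved in.
√(4πDt) = √(4π × 2.18 × 8.27) = 15.05 m, so C_max = 105/(0.27 × 221 × 15.05) = 0.117 kg/m³.

0.117 kg/m³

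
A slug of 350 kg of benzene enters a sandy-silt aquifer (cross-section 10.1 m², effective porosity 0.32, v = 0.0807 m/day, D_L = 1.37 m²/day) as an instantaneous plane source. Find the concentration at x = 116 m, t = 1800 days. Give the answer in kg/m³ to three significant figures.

0.564 kg/m³

For an instantaneous plane source, C(x,t) = M/(n_e·A·√(4πDt)) · exp(−(x−vt)²/(4Dt)), with n_e·A the pore (flow) area.
Plume center vt = 0.0807 × 1800 = 145.26 m, so the well at 116 m is 29.26 m upgradient of the peak.
√(4πDt) = 176.0 m, giving peak height M/(n_e·A·√(4πDt)) = 350/(0.32 × 10.1 × 176.0) = 0.6153 kg/m³.
(x−vt)²/(4Dt) = (-29.26)²/(4 × 1.37 × 1800) = 0.08680; exp(−0.08680) = 0.9169.
C = 0.6153 × 0.9169 = 0.564 kg/m³.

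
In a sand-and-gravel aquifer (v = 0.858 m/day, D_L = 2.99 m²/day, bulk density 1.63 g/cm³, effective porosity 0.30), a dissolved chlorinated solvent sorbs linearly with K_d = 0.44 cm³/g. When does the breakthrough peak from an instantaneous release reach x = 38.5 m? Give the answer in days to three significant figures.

Retardation factor R = 1 + ρ_b·K_d/n = 1 + 1.63 × 0.44/0.30 = 3.391.
Sorption retards both mechanisms: v_R = v/R = 0.2530 m/day, D_R = D/R = 0.8817 m²/day.
Peak time from v_R²t² + 2D_R t − x² = 0: t = (√(D_R² + v_R²x²) − D_R)/v_R².
√(D_R² + v_R²x²) = √(0.8817² + 0.2530² × 38.5²) = 9.780; v_R² = 0.06401.
t = (9.780 − 0.8817)/0.06401 = 139 days.

139 days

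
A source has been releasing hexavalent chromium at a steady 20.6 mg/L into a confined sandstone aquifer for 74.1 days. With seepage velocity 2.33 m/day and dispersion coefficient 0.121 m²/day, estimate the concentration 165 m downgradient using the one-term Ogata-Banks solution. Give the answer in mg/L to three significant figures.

19.9 mg/L

For a continuous step input, C/C₀ ≈ ½·erfc((x−vt)/(2√(Dt))).
vt = 2.33 × 74.1 = 172.653 m and 2√(Dt) = 2√(0.121 × 74.1) = 5.989 m.
Argument (x−vt)/(2√(Dt)) = (165 − 172.653)/5.989 = -1.278; ½·erfc(-1.278) = 0.9646.
C = 20.6 × 0.9646 = 19.9 mg/L.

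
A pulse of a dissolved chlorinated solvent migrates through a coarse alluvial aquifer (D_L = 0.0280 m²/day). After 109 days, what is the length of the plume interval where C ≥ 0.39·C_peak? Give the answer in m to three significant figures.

6.78 m

The plume is Gaussian with σ = √(2Dt) = √(2 × 0.0280 × 109) = 2.471 m.
C/C_peak = exp(−Δx²/(2σ²)) = 0.39 ⇒ Δx = σ·√(−2 ln 0.39) = 2.471 × 1.372 = 3.390 m.
Width = 2Δx = 6.78 m.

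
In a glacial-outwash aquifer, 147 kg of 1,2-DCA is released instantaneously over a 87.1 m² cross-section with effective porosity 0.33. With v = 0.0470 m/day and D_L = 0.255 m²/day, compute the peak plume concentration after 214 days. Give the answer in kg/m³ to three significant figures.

The peak of an instantaneous 1D plume sits at x = vt; there the Gaussian factor is 1 and C_max = M/(n_e·A·√(4πDt)), where n_e·A is the pore area the mass is dissolved in.
√(4πDt) = √(4π × 0.255 × 214) = 26.19 m, so C_max = 147/(0.33 × 87.1 × 26.19) = 0.195 kg/m³.

0.195 kg/m³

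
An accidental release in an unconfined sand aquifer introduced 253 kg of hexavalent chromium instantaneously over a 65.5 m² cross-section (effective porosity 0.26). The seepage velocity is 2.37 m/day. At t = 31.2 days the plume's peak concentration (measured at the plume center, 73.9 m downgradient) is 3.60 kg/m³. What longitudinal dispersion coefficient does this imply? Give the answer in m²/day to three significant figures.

0.0434 m²/day

At the plume center C_max = M/(n_e·A·√(4πDt)), so D = M²/(4πt·(n_e·A·C_max)²).
n_e·A·C_max = 0.26 × 65.5 × 3.60 = 61.31 kg/m.
D = 253²/(4π × 31.2 × 61.31²) = 0.0434 m²/day.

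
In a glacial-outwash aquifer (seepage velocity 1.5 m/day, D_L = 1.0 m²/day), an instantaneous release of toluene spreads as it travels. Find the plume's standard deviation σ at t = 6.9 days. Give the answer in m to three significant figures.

3.71 m

Dispersive spreading gives a Gaussian with σ² = 2Dt; advection only shifts the center.
σ = √(2 × 1.0 × 6.9) = 3.71 m.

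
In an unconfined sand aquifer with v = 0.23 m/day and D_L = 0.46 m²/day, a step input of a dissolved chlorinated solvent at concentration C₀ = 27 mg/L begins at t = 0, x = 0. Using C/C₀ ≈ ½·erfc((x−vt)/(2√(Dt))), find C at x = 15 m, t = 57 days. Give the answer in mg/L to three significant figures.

10.7 mg/L

For a continuous step input, C/C₀ ≈ ½·erfc((x−vt)/(2√(Dt))).
vt = 0.23 × 57 = 13.11 m and 2√(Dt) = 2√(0.46 × 57) = 10.24 m.
Argument (x−vt)/(2√(Dt)) = (15 − 13.11)/10.24 = 0.1846; ½·erfc(0.1846) = 0.3970.
C = 27 × 0.3970 = 10.7 mg/L.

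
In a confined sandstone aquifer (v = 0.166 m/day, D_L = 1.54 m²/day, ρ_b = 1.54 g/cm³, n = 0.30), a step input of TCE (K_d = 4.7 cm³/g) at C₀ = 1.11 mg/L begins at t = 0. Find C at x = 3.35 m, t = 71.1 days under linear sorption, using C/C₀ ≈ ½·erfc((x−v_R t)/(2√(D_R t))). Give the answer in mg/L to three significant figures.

0.183 mg/L

Retardation factor R = 1 + ρ_b·K_d/n = 1 + 1.54 × 4.7/0.30 = 25.13.
Sorption retards both mechanisms: v_R = v/R = 0.006606 m/day, D_R = D/R = 0.06128 m²/day.
v_R·t = 0.006606 × 71.1 = 0.4696866 m; 2√(D_R t) = 4.175 m; argument = (3.35 − 0.4696866)/4.175 = 0.6899.
C = C₀ × ½·erfc(0.6899) = 1.11 × 0.1646 = 0.183 mg/L.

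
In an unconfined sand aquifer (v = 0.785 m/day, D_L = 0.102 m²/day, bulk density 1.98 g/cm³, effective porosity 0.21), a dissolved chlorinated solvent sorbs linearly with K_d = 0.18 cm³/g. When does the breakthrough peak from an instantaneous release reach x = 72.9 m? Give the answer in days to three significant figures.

250 days

Retardation factor R = 1 + ρ_b·K_d/n = 1 + 1.98 × 0.18/0.21 = 2.697.
Sorption retards both mechanisms: v_R = v/R = 0.2911 m/day, D_R = D/R = 0.03782 m²/day.
Peak time from v_R²t² + 2D_R t − x² = 0: t = (√(D_R² + v_R²x²) − D_R)/v_R².
√(D_R² + v_R²x²) = √(0.03782² + 0.2911² × 72.9²) = 21.22; v_R² = 0.08474.
t = (21.22 − 0.03782)/0.08474 = 250 days.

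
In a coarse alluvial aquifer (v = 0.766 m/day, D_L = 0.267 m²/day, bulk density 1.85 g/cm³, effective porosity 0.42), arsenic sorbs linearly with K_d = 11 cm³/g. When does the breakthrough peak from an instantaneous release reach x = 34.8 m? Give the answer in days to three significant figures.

2220 days

Retardation factor R = 1 + ρ_b·K_d/n = 1 + 1.85 × 11/0.42 = 49.45.
Sorption retards both mechanisms: v_R = v/R = 0.01549 m/day, D_R = D/R = 0.005399 m²/day.
Peak time from v_R²t² + 2D_R t − x² = 0: t = (√(D_R² + v_R²x²) − D_R)/v_R².
√(D_R² + v_R²x²) = √(0.005399² + 0.01549² × 34.8²) = 0.5391; v_R² = 0.0002399.
t = (0.5391 − 0.005399)/0.0002399 = 2220 days.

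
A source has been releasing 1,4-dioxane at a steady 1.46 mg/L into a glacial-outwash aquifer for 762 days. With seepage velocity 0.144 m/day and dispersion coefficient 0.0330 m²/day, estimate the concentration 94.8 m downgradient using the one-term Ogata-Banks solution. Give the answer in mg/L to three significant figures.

For a continuous step input, C/C₀ ≈ ½·erfc((x−vt)/(2√(Dt))).
vt = 0.144 × 762 = 109.728 m and 2√(Dt) = 2√(0.0330 × 762) = 10.03 m.
Argument (x−vt)/(2√(Dt)) = (94.8 − 109.728)/10.03 = -1.488; ½·erfc(-1.488) = 0.9823.
C = 1.46 × 0.9823 = 1.43 mg/L.

1.43 mg/L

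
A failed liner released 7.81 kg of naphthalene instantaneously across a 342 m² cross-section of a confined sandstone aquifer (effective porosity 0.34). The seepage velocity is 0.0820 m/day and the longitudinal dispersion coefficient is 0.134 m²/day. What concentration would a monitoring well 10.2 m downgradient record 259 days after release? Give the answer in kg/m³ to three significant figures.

For an instantaneous plane source, C(x,t) = M/(n_e·A·√(4πDt)) · exp(−(x−vt)²/(4Dt)), with n_e·A the pore (flow) area.
Plume center vt = 0.0820 × 259 = 21.238 m, so the well at 10.2 m is 11.038 m upgradient of the peak.
√(4πDt) = 20.88 m, giving peak height M/(n_e·A·√(4πDt)) = 7.81/(0.34 × 342 × 20.88) = 0.003217 kg/m³.
(x−vt)²/(4Dt) = (-11.038)²/(4 × 0.134 × 259) = 0.8776; exp(−0.8776) = 0.4158.
C = 0.003217 × 0.4158 = 0.00134 kg/m³.

0.00134 kg/m³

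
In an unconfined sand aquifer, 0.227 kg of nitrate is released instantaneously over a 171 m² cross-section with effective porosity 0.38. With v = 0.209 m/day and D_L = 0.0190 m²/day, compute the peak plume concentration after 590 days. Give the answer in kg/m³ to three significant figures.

The peak of an instantaneous 1D plume sits at x = vt; there the Gaussian factor is 1 and C_max = M/(n_e·A·√(4πDt)), where n_e·A is the pore area the mass is dissolved in.
√(4πDt) = √(4π × 0.0190 × 590) = 11.87 m, so C_max = 0.227/(0.38 × 171 × 11.87) = 0.000294 kg/m³.

0.000294 kg/m³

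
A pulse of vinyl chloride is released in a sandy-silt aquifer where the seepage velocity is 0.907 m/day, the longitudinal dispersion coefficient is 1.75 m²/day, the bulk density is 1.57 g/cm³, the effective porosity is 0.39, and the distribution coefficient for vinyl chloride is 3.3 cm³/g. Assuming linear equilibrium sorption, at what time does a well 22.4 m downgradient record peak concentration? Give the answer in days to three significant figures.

324 days

Retardation factor R = 1 + ρ_b·K_d/n = 1 + 1.57 × 3.3/0.39 = 14.28.
Sorption retards both mechanisms: v_R = v/R = 0.06352 m/day, D_R = D/R = 0.1225 m²/day.
Peak time from v_R²t² + 2D_R t − x² = 0: t = (√(D_R² + v_R²x²) − D_R)/v_R².
√(D_R² + v_R²x²) = √(0.1225² + 0.06352² × 22.4²) = 1.428; v_R² = 0.004035.
t = (1.428 − 0.1225)/0.004035 = 324 days.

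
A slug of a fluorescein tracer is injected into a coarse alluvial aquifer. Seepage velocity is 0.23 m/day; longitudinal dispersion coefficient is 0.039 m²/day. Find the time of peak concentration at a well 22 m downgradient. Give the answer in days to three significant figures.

For the 1D instantaneous-source solution, setting ∂C/∂t = 0 at fixed x gives v²t² + 2Dt − x² = 0, so t = (√(D² + v²x²) − D)/v².
√(D² + v²x²) = √(0.039² + 0.23² × 22²) = 5.060; v² = 0.0529.
t = (5.060 − 0.039)/0.0529 = 94.9 days (vs. the pure-advection estimate x/v = 95.7 d).

94.9 days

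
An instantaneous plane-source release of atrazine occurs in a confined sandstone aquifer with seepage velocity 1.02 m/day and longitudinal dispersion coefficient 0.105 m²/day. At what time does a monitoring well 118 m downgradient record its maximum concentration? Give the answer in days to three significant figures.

116 days

For the 1D instantaneous-source solution, setting ∂C/∂t = 0 at fixed x gives v²t² + 2Dt − x² = 0, so t = (√(D² + v²x²) − D)/v².
√(D² + v²x²) = √(0.105² + 1.02² × 118²) = 120.4; v² = 1.0404.
t = (120.4 − 0.105)/1.0404 = 116 days (vs. the pure-advection estimate x/v = 116 d).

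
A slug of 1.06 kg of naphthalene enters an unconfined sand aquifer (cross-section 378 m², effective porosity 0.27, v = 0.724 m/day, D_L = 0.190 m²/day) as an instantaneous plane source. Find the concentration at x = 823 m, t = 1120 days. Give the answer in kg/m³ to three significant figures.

0.000169 kg/m³

For an instantaneous plane source, C(x,t) = M/(n_e·A·√(4πDt)) · exp(−(x−vt)²/(4Dt)), with n_e·A the pore (flow) area.
Plume center vt = 0.724 × 1120 = 810.88 m, so the well at 823 m is 12.12 m downgradient of the peak.
√(4πDt) = 51.71 m, giving peak height M/(n_e·A·√(4πDt)) = 1.06/(0.27 × 378 × 51.71) = 0.0002009 kg/m³.
(x−vt)²/(4Dt) = (12.12)²/(4 × 0.190 × 1120) = 0.1726; exp(−0.1726) = 0.8415.
C = 0.0002009 × 0.8415 = 0.000169 kg/m³.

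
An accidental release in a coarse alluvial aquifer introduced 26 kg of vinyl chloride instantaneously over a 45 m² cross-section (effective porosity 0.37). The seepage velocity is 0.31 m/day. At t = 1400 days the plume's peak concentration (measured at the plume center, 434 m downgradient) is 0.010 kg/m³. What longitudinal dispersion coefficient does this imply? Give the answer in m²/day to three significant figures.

At the plume center C_max = M/(n_e·A·√(4πDt)), so D = M²/(4πt·(n_e·A·C_max)²).
n_e·A·C_max = 0.37 × 45 × 0.010 = 0.1665 kg/m.
D = 26²/(4π × 1400 × 0.1665²) = 1.39 m²/day.

1.39 m²/day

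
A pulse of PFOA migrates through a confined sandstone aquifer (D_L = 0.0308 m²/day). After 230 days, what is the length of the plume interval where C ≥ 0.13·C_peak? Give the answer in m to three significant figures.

15.2 m

The plume is Gaussian with σ = √(2Dt) = √(2 × 0.0308 × 230) = 3.764 m.
C/C_peak = exp(−Δx²/(2σ²)) = 0.13 ⇒ Δx = σ·√(−2 ln 0.13) = 3.764 × 2.020 = 7.603 m.
Width = 2Δx = 15.2 m.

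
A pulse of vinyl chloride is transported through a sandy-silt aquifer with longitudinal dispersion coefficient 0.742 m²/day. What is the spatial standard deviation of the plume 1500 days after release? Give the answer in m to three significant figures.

47.2 m

Dispersive spreading gives a Gaussian with σ² = 2Dt; advection only shifts the center.
σ = √(2 × 0.742 × 1500) = 47.2 m.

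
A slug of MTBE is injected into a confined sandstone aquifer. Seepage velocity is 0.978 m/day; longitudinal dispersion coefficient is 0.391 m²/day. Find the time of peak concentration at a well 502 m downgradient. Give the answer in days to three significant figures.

513 days

For the 1D instantaneous-source solution, setting ∂C/∂t = 0 at fixed x gives v²t² + 2Dt − x² = 0, so t = (√(D² + v²x²) − D)/v².
√(D² + v²x²) = √(0.391² + 0.978² × 502²) = 491.0; v² = 0.956484.
t = (491.0 − 0.391)/0.956484 = 513 days (vs. the pure-advection estimate x/v = 513 d).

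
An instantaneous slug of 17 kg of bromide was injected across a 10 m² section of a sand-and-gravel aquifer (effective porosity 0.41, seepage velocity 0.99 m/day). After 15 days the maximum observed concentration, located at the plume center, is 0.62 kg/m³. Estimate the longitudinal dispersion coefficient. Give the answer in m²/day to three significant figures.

At the plume center C_max = M/(n_e·A·√(4πDt)), so D = M²/(4πt·(n_e·A·C_max)²).
n_e·A·C_max = 0.41 × 10 × 0.62 = 2.542 kg/m.
D = 17²/(4π × 15 × 2.542²) = 0.237 m²/day.

0.237 m²/day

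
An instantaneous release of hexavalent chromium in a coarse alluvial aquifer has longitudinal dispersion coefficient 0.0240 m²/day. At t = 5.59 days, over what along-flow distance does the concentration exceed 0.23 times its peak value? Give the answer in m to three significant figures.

1.78 m

The plume is Gaussian with σ = √(2Dt) = √(2 × 0.0240 × 5.59) = 0.5180 m.
C/C_peak = exp(−Δx²/(2σ²)) = 0.23 ⇒ Δx = σ·√(−2 ln 0.23) = 0.5180 × 1.714 = 0.8879 m.
Width = 2Δx = 1.78 m.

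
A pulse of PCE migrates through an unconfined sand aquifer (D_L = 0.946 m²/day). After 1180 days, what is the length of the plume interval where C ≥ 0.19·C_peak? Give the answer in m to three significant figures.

The plume is Gaussian with σ = √(2Dt) = √(2 × 0.946 × 1180) = 47.25 m.
C/C_peak = exp(−Δx²/(2σ²)) = 0.19 ⇒ Δx = σ·√(−2 ln 0.19) = 47.25 × 1.822 = 86.09 m.
Width = 2Δx = 172 m.

172 m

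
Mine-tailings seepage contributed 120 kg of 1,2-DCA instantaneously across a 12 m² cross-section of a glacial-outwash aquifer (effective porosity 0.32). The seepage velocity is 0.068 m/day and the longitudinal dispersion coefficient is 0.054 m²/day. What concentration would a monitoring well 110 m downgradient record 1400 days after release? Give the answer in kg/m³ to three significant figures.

0.491 kg/m³

For an instantaneous plane source, C(x,t) = M/(n_e·A·√(4πDt)) · exp(−(x−vt)²/(4Dt)), with n_e·A the pore (flow) area.
Plume center vt = 0.068 × 1400 = 95.2 m, so the well at 110 m is 14.8 m downgradient of the peak.
√(4πDt) = 30.82 m, giving peak height M/(n_e·A·√(4πDt)) = 120/(0.32 × 12 × 30.82) = 1.014 kg/m³.
(x−vt)²/(4Dt) = (14.8)²/(4 × 0.054 × 1400) = 0.7243; exp(−0.7243) = 0.4847.
C = 1.014 × 0.4847 = 0.491 kg/m³.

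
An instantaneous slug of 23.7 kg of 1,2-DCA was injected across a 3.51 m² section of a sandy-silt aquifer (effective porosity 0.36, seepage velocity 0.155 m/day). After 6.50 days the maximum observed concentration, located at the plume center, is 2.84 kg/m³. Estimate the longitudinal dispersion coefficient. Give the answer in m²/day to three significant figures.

At the plume center C_max = M/(n_e·A·√(4πDt)), so D = M²/(4πt·(n_e·A·C_max)²).
n_e·A·C_max = 0.36 × 3.51 × 2.84 = 3.589 kg/m.
D = 23.7²/(4π × 6.50 × 3.589²) = 0.534 m²/day.

0.534 m²/day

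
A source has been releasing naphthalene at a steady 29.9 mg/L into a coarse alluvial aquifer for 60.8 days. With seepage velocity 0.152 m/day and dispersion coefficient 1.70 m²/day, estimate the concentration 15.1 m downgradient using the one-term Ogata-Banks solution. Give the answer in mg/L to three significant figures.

10.2 mg/L

For a continuous step input, C/C₀ ≈ ½·erfc((x−vt)/(2√(Dt))).
vt = 0.152 × 60.8 = 9.2416 m and 2√(Dt) = 2√(1.70 × 60.8) = 20.33 m.
Argument (x−vt)/(2√(Dt)) = (15.1 − 9.2416)/20.33 = 0.2882; ½·erfc(0.2882) = 0.3418.
C = 29.9 × 0.3418 = 10.2 mg/L.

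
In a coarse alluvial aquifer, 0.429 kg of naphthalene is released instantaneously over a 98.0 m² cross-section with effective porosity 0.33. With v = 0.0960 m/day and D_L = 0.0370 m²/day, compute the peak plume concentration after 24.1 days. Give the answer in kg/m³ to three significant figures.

The peak of an instantaneous 1D plume sits at x = vt; there the Gaussian factor is 1 and C_max = M/(n_e·A·√(4πDt)), where n_e·A is the pore area the mass is dissolved in.
√(4πDt) = √(4π × 0.0370 × 24.1) = 3.347 m, so C_max = 0.429/(0.33 × 98.0 × 3.347) = 0.00396 kg/m³.

0.00396 kg/m³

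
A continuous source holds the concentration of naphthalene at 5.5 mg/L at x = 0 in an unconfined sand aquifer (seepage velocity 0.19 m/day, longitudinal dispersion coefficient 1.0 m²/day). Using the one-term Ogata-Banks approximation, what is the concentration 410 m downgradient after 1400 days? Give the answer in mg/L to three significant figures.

For a continuous step input, C/C₀ ≈ ½·erfc((x−vt)/(2√(Dt))).
vt = 0.19 × 1400 = 266 m and 2√(Dt) = 2√(1.0 × 1400) = 74.83 m.
Argument (x−vt)/(2√(Dt)) = (410 − 266)/74.83 = 1.924; ½·erfc(1.924) = 0.003255.
C = 5.5 × 0.003255 = 0.0179 mg/L.

0.0179 mg/L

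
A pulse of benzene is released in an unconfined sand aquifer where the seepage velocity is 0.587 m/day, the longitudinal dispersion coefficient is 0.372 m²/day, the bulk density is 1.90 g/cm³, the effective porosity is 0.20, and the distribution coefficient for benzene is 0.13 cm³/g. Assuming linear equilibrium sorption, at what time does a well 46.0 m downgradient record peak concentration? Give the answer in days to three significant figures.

173 days

Retardation factor R = 1 + ρ_b·K_d/n = 1 + 1.90 × 0.13/0.20 = 2.235.
Sorption retards both mechanisms: v_R = v/R = 0.2626 m/day, D_R = D/R = 0.1664 m²/day.
Peak time from v_R²t² + 2D_R t − x² = 0: t = (√(D_R² + v_R²x²) − D_R)/v_R².
√(D_R² + v_R²x²) = √(0.1664² + 0.2626² × 46.0²) = 12.08; v_R² = 0.06896.
t = (12.08 − 0.1664)/0.06896 = 173 days.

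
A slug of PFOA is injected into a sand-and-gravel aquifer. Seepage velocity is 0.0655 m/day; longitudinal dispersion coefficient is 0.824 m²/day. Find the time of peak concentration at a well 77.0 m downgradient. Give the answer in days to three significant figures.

999 days

For the 1D instantaneous-source solution, setting ∂C/∂t = 0 at fixed x gives v²t² + 2Dt − x² = 0, so t = (√(D² + v²x²) − D)/v².
√(D² + v²x²) = √(0.824² + 0.0655² × 77.0²) = 5.110; v² = 0.00429025.
t = (5.110 − 0.824)/0.00429025 = 999 days (vs. the pure-advection estimate x/v = 1180 d).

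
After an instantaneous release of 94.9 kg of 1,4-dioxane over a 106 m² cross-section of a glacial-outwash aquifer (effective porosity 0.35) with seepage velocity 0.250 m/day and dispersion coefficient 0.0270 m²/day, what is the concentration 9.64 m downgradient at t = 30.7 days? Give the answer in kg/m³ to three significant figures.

0.247 kg/m³

For an instantaneous plane source, C(x,t) = M/(n_e·A·√(4πDt)) · exp(−(x−vt)²/(4Dt)), with n_e·A the pore (flow) area.
Plume center vt = 0.250 × 30.7 = 7.675 m, so the well at 9.64 m is 1.965 m downgradient of the peak.
√(4πDt) = 3.227 m, giving peak height M/(n_e·A·√(4πDt)) = 94.9/(0.35 × 106 × 3.227) = 0.7927 kg/m³.
(x−vt)²/(4Dt) = (1.965)²/(4 × 0.0270 × 30.7) = 1.165; exp(−1.165) = 0.3119.
C = 0.7927 × 0.3119 = 0.247 kg/m³.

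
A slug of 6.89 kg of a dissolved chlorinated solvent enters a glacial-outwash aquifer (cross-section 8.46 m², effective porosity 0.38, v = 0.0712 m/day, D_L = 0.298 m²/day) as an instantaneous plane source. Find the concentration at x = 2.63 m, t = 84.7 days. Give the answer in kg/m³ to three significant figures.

0.107 kg/m³

For an instantaneous plane source, C(x,t) = M/(n_e·A·√(4πDt)) · exp(−(x−vt)²/(4Dt)), with n_e·A the pore (flow) area.
Plume center vt = 0.0712 × 84.7 = 6.03064 m, so the well at 2.63 m is 3.40064 m upgradient of the peak.
√(4πDt) = 17.81 m, giving peak height M/(n_e·A·√(4πDt)) = 6.89/(0.38 × 8.46 × 17.81) = 0.1203 kg/m³.
(x−vt)²/(4Dt) = (-3.40064)²/(4 × 0.298 × 84.7) = 0.1145; exp(−0.1145) = 0.8918.
C = 0.1203 × 0.8918 = 0.107 kg/m³.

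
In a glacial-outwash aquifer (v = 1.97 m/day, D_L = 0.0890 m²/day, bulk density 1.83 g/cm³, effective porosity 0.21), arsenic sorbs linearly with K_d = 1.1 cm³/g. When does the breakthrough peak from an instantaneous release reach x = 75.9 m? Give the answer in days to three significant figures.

Retardation factor R = 1 + ρ_b·K_d/n = 1 + 1.83 × 1.1/0.21 = 10.59.
Sorption retards both mechanisms: v_R = v/R = 0.1860 m/day, D_R = D/R = 0.008404 m²/day.
Peak time from v_R²t² + 2D_R t − x² = 0: t = (√(D_R² + v_R²x²) − D_R)/v_R².
√(D_R² + v_R²x²) = √(0.008404² + 0.1860² × 75.9²) = 14.12; v_R² = 0.03460.
t = (14.12 − 0.008404)/0.03460 = 408 days.

408 days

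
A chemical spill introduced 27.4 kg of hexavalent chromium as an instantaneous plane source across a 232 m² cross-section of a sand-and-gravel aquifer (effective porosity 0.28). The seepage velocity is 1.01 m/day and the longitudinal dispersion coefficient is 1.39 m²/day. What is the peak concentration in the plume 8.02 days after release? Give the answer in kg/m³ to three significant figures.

0.0356 kg/m³

The peak of an instantaneous 1D plume sits at x = vt; there the Gaussian factor is 1 and C_max = M/(n_e·A·√(4πDt)), where n_e·A is the pore area the mass is dissolved in.
√(4πDt) = √(4π × 1.39 × 8.02) = 11.84 m, so C_max = 27.4/(0.28 × 232 × 11.84) = 0.0356 kg/m³.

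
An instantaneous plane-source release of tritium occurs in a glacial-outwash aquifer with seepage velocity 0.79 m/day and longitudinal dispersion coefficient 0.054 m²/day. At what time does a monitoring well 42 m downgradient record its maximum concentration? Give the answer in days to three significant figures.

53.1 days

For the 1D instantaneous-source solution, setting ∂C/∂t = 0 at fixed x gives v²t² + 2Dt − x² = 0, so t = (√(D² + v²x²) − D)/v².
√(D² + v²x²) = √(0.054² + 0.79² × 42²) = 33.18; v² = 0.6241.
t = (33.18 − 0.054)/0.6241 = 53.1 days (vs. the pure-advection estimate x/v = 53.2 d).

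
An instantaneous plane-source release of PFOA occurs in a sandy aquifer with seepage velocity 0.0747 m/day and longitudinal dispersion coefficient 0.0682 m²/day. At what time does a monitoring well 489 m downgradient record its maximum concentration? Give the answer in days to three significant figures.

6530 days

For the 1D instantaneous-source solution, setting ∂C/∂t = 0 at fixed x gives v²t² + 2Dt − x² = 0, so t = (√(D² + v²x²) − D)/v².
√(D² + v²x²) = √(0.0682² + 0.0747² × 489²) = 36.53; v² = 0.00558009.
t = (36.53 − 0.0682)/0.00558009 = 6530 days (vs. the pure-advection estimate x/v = 6550 d).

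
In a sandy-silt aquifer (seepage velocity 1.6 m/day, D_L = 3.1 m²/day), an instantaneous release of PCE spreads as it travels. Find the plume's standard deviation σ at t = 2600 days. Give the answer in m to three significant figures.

Dispersive spreading gives a Gaussian with σ² = 2Dt; advection only shifts the center.
σ = √(2 × 3.1 × 2600) = 127 m.

127 m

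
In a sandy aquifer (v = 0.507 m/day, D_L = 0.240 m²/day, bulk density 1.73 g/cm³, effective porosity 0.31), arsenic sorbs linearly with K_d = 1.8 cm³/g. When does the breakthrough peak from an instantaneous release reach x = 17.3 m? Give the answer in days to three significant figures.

Retardation factor R = 1 + ρ_b·K_d/n = 1 + 1.73 × 1.8/0.31 = 11.05.
Sorption retards both mechanisms: v_R = v/R = 0.04588 m/day, D_R = D/R = 0.02172 m²/day.
Peak time from v_R²t² + 2D_R t − x² = 0: t = (√(D_R² + v_R²x²) − D_R)/v_R².
√(D_R² + v_R²x²) = √(0.02172² + 0.04588² × 17.3²) = 0.7940; v_R² = 0.002105.
t = (0.7940 − 0.02172)/0.002105 = 367 days.

367 days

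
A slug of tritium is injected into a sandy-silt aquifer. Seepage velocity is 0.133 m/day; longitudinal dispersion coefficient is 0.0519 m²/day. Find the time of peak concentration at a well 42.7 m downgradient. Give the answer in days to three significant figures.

318 days

For the 1D instantaneous-source solution, setting ∂C/∂t = 0 at fixed x gives v²t² + 2Dt − x² = 0, so t = (√(D² + v²x²) − D)/v².
√(D² + v²x²) = √(0.0519² + 0.133² × 42.7²) = 5.679; v² = 0.017689.
t = (5.679 − 0.0519)/0.017689 = 318 days (vs. the pure-advection estimate x/v = 321 d).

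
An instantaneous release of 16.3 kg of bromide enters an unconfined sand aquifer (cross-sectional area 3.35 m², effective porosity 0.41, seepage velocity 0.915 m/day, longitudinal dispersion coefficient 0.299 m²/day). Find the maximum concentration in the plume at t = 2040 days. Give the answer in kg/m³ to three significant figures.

The peak of an instantaneous 1D plume sits at x = vt; there the Gaussian factor is 1 and C_max = M/(n_e·A·√(4πDt)), where n_e·A is the pore area the mass is dissolved in.
√(4πDt) = √(4π × 0.299 × 2040) = 87.55 m, so C_max = 16.3/(0.41 × 3.35 × 87.55) = 0.136 kg/m³.

0.136 kg/m³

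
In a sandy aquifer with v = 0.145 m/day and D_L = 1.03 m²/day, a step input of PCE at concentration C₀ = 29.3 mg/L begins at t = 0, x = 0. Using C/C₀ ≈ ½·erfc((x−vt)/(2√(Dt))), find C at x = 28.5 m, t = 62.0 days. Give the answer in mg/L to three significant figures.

For a continuous step input, C/C₀ ≈ ½·erfc((x−vt)/(2√(Dt))).
vt = 0.145 × 62.0 = 8.99 m and 2√(Dt) = 2√(1.03 × 62.0) = 15.98 m.
Argument (x−vt)/(2√(Dt)) = (28.5 − 8.99)/15.98 = 1.221; ½·erfc(1.221) = 0.04211.
C = 29.3 × 0.04211 = 1.23 mg/L.

1.23 mg/L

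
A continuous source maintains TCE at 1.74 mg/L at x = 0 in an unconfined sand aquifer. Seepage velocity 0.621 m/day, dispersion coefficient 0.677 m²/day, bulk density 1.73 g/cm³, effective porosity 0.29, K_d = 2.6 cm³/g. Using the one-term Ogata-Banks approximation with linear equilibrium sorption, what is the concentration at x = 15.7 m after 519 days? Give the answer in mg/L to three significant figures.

Retardation factor R = 1 + ρ_b·K_d/n = 1 + 1.73 × 2.6/0.29 = 16.51.
Sorption retards both mechanisms: v_R = v/R = 0.03761 m/day, D_R = D/R = 0.04101 m²/day.
v_R·t = 0.03761 × 519 = 19.51959 m; 2√(D_R t) = 9.227 m; argument = (15.7 − 19.51959)/9.227 = -0.4140.
C = C₀ × ½·erfc(-0.4140) = 1.74 × 0.7209 = 1.25 mg/L.

1.25 mg/L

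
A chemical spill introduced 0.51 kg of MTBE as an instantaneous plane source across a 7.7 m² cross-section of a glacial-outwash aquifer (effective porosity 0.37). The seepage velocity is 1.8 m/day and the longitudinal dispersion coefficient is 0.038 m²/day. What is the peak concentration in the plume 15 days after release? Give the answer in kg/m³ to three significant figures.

0.0669 kg/m³

The peak of an instantaneous 1D plume sits at x = vt; there the Gaussian factor is 1 and C_max = M/(n_e·A·√(4πDt)), where n_e·A is the pore area the mass is dissolved in.
√(4πDt) = √(4π × 0.038 × 15) = 2.676 m, so C_max = 0.51/(0.37 × 7.7 × 2.676) = 0.0669 kg/m³.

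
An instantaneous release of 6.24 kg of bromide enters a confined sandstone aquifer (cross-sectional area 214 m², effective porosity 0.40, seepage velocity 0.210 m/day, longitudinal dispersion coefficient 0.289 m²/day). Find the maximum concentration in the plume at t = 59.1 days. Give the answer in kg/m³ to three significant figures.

The peak of an instantaneous 1D plume sits at x = vt; there the Gaussian factor is 1 and C_max = M/(n_e·A·√(4πDt)), where n_e·A is the pore area the mass is dissolved in.
√(4πDt) = √(4π × 0.289 × 59.1) = 14.65 m, so C_max = 6.24/(0.40 × 214 × 14.65) = 0.00498 kg/m³.

0.00498 kg/m³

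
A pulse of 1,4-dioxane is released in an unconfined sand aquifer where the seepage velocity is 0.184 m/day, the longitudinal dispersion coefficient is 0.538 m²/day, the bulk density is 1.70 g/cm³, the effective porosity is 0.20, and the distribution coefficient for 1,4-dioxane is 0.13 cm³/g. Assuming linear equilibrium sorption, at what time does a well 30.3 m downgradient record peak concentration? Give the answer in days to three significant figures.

Retardation factor R = 1 + ρ_b·K_d/n = 1 + 1.70 × 0.13/0.20 = 2.105.
Sorption retards both mechanisms: v_R = v/R = 0.08741 m/day, D_R = D/R = 0.2556 m²/day.
Peak time from v_R²t² + 2D_R t − x² = 0: t = (√(D_R² + v_R²x²) − D_R)/v_R².
√(D_R² + v_R²x²) = √(0.2556² + 0.08741² × 30.3²) = 2.661; v_R² = 0.007641.
t = (2.661 − 0.2556)/0.007641 = 315 days.

315 days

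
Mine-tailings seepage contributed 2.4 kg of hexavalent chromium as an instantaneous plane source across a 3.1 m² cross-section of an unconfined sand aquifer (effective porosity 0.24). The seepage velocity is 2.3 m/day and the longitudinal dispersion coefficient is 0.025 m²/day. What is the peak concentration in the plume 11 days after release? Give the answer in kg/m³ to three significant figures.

The peak of an instantaneous 1D plume sits at x = vt; there the Gaussian factor is 1 and C_max = M/(n_e·A·√(4πDt)), where n_e·A is the pore area the mass is dissolved in.
√(4πDt) = √(4π × 0.025 × 11) = 1.859 m, so C_max = 2.4/(0.24 × 3.1 × 1.859) = 1.74 kg/m³.

1.74 kg/m³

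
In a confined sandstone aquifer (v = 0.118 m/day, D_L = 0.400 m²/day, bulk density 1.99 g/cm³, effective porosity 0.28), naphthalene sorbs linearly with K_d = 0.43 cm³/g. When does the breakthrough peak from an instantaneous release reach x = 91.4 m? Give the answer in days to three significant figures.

Retardation factor R = 1 + ρ_b·K_d/n = 1 + 1.99 × 0.43/0.28 = 4.056.
Sorption retards both mechanisms: v_R = v/R = 0.02909 m/day, D_R = D/R = 0.09862 m²/day.
Peak time from v_R²t² + 2D_R t − x² = 0: t = (√(D_R² + v_R²x²) − D_R)/v_R².
√(D_R² + v_R²x²) = √(0.09862² + 0.02909² × 91.4²) = 2.661; v_R² = 0.0008462.
t = (2.661 − 0.09862)/0.0008462 = 3030 days.

3030 days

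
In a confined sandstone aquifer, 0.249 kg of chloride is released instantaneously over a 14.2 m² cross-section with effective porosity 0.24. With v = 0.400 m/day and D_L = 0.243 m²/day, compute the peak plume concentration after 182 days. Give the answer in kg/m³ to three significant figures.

The peak of an instantaneous 1D plume sits at x = vt; there the Gaussian factor is 1 and C_max = M/(n_e·A·√(4πDt)), where n_e·A is the pore area the mass is dissolved in.
√(4πDt) = √(4π × 0.243 × 182) = 23.57 m, so C_max = 0.249/(0.24 × 14.2 × 23.57) = 0.00310 kg/m³.

0.00310 kg/m³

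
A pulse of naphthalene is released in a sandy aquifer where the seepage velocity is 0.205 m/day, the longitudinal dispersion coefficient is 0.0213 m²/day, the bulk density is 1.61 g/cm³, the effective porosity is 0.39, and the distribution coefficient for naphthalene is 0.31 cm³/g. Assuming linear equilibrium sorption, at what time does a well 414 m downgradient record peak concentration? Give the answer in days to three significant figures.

Retardation factor R = 1 + ρ_b·K_d/n = 1 + 1.61 × 0.31/0.39 = 2.280.
Sorption retards both mechanisms: v_R = v/R = 0.08991 m/day, D_R = D/R = 0.009342 m²/day.
Peak time from v_R²t² + 2D_R t − x² = 0: t = (√(D_R² + v_R²x²) − D_R)/v_R².
√(D_R² + v_R²x²) = √(0.009342² + 0.08991² × 414²) = 37.22; v_R² = 0.008084.
t = (37.22 − 0.009342)/0.008084 = 4600 days.

4600 days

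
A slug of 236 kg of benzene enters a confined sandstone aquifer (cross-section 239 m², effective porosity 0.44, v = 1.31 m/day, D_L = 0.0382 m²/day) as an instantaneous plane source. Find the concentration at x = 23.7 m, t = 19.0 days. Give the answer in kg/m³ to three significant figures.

0.456 kg/m³

For an instantaneous plane source, C(x,t) = M/(n_e·A·√(4πDt)) · exp(−(x−vt)²/(4Dt)), with n_e·A the pore (flow) area.
Plume center vt = 1.31 × 19.0 = 24.89 m, so the well at 23.7 m is 1.19 m upgradient of the peak.
√(4πDt) = 3.020 m, giving peak height M/(n_e·A·√(4πDt)) = 236/(0.44 × 239 × 3.020) = 0.7431 kg/m³.
(x−vt)²/(4Dt) = (-1.19)²/(4 × 0.0382 × 19.0) = 0.4878; exp(−0.4878) = 0.6140.
C = 0.7431 × 0.6140 = 0.456 kg/m³.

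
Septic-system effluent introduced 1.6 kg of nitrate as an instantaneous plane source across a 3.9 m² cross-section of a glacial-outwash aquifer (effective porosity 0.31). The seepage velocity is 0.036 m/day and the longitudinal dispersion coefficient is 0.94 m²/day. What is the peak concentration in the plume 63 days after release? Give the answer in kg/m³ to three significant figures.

The peak of an instantaneous 1D plume sits at x = vt; there the Gaussian factor is 1 and C_max = M/(n_e·A·√(4πDt)), where n_e·A is the pore area the mass is dissolved in.
√(4πDt) = √(4π × 0.94 × 63) = 27.28 m, so C_max = 1.6/(0.31 × 3.9 × 27.28) = 0.0485 kg/m³.

0.0485 kg/m³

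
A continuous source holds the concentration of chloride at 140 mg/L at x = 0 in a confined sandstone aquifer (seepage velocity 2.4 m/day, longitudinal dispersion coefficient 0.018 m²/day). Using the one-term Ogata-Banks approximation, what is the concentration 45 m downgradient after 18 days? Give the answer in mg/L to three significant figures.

For a continuous step input, C/C₀ ≈ ½·erfc((x−vt)/(2√(Dt))).
vt = 2.4 × 18 = 43.2 m and 2√(Dt) = 2√(0.018 × 18) = 1.138 m.
Argument (x−vt)/(2√(Dt)) = (45 − 43.2)/1.138 = 1.582; ½·erfc(1.582) = 0.01263.
C = 140 × 0.01263 = 1.77 mg/L.

1.77 mg/L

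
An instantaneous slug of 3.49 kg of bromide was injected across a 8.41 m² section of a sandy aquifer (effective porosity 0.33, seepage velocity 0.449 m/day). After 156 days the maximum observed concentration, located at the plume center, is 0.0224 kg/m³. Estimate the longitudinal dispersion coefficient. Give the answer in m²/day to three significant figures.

At the plume center C_max = M/(n_e·A·√(4πDt)), so D = M²/(4πt·(n_e·A·C_max)²).
n_e·A·C_max = 0.33 × 8.41 × 0.0224 = 0.06217 kg/m.
D = 3.49²/(4π × 156 × 0.06217²) = 1.61 m²/day.

1.61 m²/day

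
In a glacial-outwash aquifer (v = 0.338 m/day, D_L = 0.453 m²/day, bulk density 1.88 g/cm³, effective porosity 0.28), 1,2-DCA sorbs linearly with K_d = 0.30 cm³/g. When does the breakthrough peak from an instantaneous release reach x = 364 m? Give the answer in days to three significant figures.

Retardation factor R = 1 + ρ_b·K_d/n = 1 + 1.88 × 0.30/0.28 = 3.014.
Sorption retards both mechanisms: v_R = v/R = 0.1121 m/day, D_R = D/R = 0.1503 m²/day.
Peak time from v_R²t² + 2D_R t − x² = 0: t = (√(D_R² + v_R²x²) − D_R)/v_R².
√(D_R² + v_R²x²) = √(0.1503² + 0.1121² × 364²) = 40.80; v_R² = 0.01257.
t = (40.80 − 0.1503)/0.01257 = 3230 days.

3230 days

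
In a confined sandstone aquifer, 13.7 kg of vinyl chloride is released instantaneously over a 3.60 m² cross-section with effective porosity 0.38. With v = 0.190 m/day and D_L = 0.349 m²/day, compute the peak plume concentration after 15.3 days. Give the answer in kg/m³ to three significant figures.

1.22 kg/m³

The peak of an instantaneous 1D plume sits at x = vt; there the Gaussian factor is 1 and C_max = M/(n_e·A·√(4πDt)), where n_e·A is the pore area the mass is dissolved in.
√(4πDt) = √(4π × 0.349 × 15.3) = 8.191 m, so C_max = 13.7/(0.38 × 3.60 × 8.191) = 1.22 kg/m³.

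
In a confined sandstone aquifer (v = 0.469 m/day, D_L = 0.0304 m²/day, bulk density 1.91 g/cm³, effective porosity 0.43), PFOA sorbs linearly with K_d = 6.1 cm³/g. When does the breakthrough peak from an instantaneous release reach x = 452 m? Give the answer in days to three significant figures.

Retardation factor R = 1 + ρ_b·K_d/n = 1 + 1.91 × 6.1/0.43 = 28.10.
Sorption retards both mechanisms: v_R = v/R = 0.01669 m/day, D_R = D/R = 0.001082 m²/day.
Peak time from v_R²t² + 2D_R t − x² = 0: t = (√(D_R² + v_R²x²) − D_R)/v_R².
√(D_R² + v_R²x²) = √(0.001082² + 0.01669² × 452²) = 7.544; v_R² = 0.0002786.
t = (7.544 − 0.001082)/0.0002786 = 27100 days.

27100 days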